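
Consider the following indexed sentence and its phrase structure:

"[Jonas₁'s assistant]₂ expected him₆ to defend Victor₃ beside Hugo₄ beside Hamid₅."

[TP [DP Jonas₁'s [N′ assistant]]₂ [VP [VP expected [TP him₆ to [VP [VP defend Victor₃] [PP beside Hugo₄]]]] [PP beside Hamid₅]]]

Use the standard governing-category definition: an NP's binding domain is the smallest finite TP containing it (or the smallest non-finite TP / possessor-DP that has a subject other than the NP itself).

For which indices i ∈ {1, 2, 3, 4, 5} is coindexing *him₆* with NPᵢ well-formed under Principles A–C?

*him* is a pronoun, so Principle B applies: it must be free in its binding domain.
Binding domain of *him₆*: the matrix TP, whose subject is [Jonas₁'s assistant]₂.
*Jonas₁* and the pronoun do not c-command one another → neither Principle B nor Principle C is at stake; coindexation permitted.
*[Jonas₁'s assistant]₂* c-commands the pronoun within its binding domain → coindexation would violate Principle B.
*Victor₃*: the pronoun c-commands this R-expression → coindexation would violate Principle C on *Victor₃*.
*Hugo₄*: the pronoun c-commands this R-expression → coindexation would violate Principle C on *Hugo₄*.
*Hamid₅* and the pronoun do not c-command one another → neither Principle B nor Principle C is at stake; coindexation permitted.

{1, 5}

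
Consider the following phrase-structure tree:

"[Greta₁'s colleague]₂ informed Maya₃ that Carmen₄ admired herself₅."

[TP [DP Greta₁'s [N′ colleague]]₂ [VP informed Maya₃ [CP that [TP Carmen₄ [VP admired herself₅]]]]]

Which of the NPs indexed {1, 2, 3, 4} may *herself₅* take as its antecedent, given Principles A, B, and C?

{4}

*herself* is an anaphor, so Principle A applies: it must be bound in its binding domain.
Binding domain of *herself₅*: the embedded TP, whose subject is Carmen₄.
*Greta₁* does not c-command the anaphor → cannot bind it.
*[Greta₁'s colleague]₂* c-commands the anaphor but is outside its binding domain → cannot satisfy Principle A.
*Maya₃* c-commands the anaphor but is outside its binding domain → cannot satisfy Principle A.
*Carmen₄* c-commands the anaphor within its binding domain → licit binder.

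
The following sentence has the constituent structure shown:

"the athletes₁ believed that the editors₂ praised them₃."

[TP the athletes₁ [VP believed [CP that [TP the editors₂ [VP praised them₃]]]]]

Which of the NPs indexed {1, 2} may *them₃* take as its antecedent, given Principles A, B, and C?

{1}

*them* is a pronoun, so Principle B applies: it must be free in its binding domain.
Binding domain of *them₃*: the embedded TP, whose subject is the editors₂.
*the athletes₁* c-commands the pronoun but from outside its binding domain, and is not c-commanded by it → coindexation permitted.
*the editors₂* c-commands the pronoun within its binding domain → coindexation would violate Principle B.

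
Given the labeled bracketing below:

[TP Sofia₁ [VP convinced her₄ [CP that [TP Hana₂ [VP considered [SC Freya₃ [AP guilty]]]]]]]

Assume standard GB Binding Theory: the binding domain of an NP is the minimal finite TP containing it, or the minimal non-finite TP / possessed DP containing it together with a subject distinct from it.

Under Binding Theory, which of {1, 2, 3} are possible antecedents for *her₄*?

none

*her* is a pronoun, so Principle B applies: it must be free in its binding domain.
Binding domain of *her₄*: the matrix TP, whose subject is Sofia₁.
*Sofia₁* c-commands the pronoun within its binding domain → coindexation would violate Principle B.
*Hana₂*: the pronoun c-commands this R-expression → coindexation would violate Principle C on *Hana₂*.
*Freya₃*: the pronoun c-commands this R-expression → coindexation would violate Principle C on *Freya₃*.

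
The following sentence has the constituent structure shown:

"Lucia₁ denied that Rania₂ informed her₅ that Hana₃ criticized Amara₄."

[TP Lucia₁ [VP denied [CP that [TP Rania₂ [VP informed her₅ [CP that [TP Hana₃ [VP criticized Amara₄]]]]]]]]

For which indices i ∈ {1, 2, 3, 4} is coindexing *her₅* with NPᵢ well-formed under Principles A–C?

{1}

*her* is a pronoun, so Principle B applies: it must be free in its binding domain.
Binding domain of *her₅*: the embedded TP, whose subject is Rania₂.
*Lucia₁* c-commands the pronoun but from outside its binding domain, and is not c-commanded by it → coindexation permitted.
*Rania₂* c-commands the pronoun within its binding domain → coindexation would violate Principle B.
*Hana₃*: the pronoun c-commands this R-expression → coindexation would violate Principle C on *Hana₃*.
*Amara₄*: the pronoun c-commands this R-expression → coindexation would violate Principle C on *Amara₄*.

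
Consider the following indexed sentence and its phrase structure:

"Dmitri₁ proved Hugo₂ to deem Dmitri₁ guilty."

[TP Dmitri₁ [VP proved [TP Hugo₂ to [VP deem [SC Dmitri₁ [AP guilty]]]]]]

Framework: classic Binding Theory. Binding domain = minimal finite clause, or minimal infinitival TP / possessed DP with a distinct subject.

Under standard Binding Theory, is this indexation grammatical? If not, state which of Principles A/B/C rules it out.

Principle C

The two coindexed NPs are *Dmitri₁* (the lower occurrence) and *Dmitri₁* (the higher occurrence).
*Dmitri₁* (the lower occurrence) is an R-expression. Principle C requires it to be free everywhere.
*Dmitri₁* (the higher occurrence) c-commands it and carries the same index.
The R-expression is bound → Principle C violation.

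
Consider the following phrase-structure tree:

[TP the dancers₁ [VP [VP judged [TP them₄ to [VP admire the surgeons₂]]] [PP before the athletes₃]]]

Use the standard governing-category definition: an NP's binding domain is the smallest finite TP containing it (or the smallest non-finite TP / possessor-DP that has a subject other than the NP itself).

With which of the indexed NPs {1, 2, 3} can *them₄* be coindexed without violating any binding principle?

*them* is a pronoun, so Principle B applies: it must be free in its binding domain.
Binding domain of *them₄*: the matrix TP, whose subject is the dancers₁.
*the dancers₁* c-commands the pronoun within its binding domain → coindexation would violate Principle B.
*the surgeons₂*: the pronoun c-commands this R-expression → coindexation would violate Principle C on *the surgeons₂*.
*the athletes₃* and the pronoun do not c-command one another → neither Principle B nor Principle C is at stake; coindexation permitted.

{3}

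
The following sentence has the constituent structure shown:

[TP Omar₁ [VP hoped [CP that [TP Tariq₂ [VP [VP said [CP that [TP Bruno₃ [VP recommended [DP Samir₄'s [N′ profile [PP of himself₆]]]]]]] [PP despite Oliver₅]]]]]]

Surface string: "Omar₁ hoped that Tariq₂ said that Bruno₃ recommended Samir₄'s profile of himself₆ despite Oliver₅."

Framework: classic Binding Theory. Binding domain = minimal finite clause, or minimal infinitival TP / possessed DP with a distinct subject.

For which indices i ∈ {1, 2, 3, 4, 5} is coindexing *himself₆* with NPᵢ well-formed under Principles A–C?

*himself* is an anaphor, so Principle A applies: it must be bound in its binding domain.
Binding domain of *himself₆*: the possessed DP, whose subject is Samir₄.
*Omar₁* c-commands the anaphor but is outside its binding domain → cannot satisfy Principle A.
*Tariq₂* c-commands the anaphor but is outside its binding domain → cannot satisfy Principle A.
*Bruno₃* c-commands the anaphor but is outside its binding domain → cannot satisfy Principle A.
*Samir₄* c-commands the anaphor within its binding domain → licit binder.
*Oliver₅* does not c-command the anaphor → cannot bind it.

{4}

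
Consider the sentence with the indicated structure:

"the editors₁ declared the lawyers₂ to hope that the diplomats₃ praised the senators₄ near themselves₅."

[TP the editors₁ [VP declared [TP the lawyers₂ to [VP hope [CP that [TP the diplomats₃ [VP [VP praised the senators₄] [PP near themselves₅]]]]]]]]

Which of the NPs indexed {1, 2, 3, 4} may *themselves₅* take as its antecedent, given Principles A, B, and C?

*themselves* is an anaphor, so Principle A applies: it must be bound in its binding domain.
Binding domain of *themselves₅*: the embedded TP, whose subject is the diplomats₃.
*the editors₁* c-commands the anaphor but is outside its binding domain → cannot satisfy Principle A.
*the lawyers₂* c-commands the anaphor but is outside its binding domain → cannot satisfy Principle A.
*the diplomats₃* c-commands the anaphor within its binding domain → licit binder.
*the senators₄* does not c-command the anaphor → cannot bind it.

{3}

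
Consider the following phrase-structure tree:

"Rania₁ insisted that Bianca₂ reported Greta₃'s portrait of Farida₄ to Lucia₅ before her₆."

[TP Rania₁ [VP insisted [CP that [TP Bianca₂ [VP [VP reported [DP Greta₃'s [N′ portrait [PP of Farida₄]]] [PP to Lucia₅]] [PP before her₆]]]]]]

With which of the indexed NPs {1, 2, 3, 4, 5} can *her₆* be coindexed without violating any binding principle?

{1, 3, 4, 5}

*her* is a pronoun, so Principle B applies: it must be free in its binding domain.
Binding domain of *her₆*: the embedded TP, whose subject is Bianca₂.
*Rania₁* c-commands the pronoun but from outside its binding domain, and is not c-commanded by it → coindexation permitted.
*Bianca₂* c-commands the pronoun within its binding domain → coindexation would violate Principle B.
*Greta₃* and the pronoun do not c-command one another → neither Principle B nor Principle C is at stake; coindexation permitted.
*Farida₄* and the pronoun do not c-command one another → neither Principle B nor Principle C is at stake; coindexation permitted.
*Lucia₅* and the pronoun do not c-command one another → neither Principle B nor Principle C is at stake; coindexation permitted.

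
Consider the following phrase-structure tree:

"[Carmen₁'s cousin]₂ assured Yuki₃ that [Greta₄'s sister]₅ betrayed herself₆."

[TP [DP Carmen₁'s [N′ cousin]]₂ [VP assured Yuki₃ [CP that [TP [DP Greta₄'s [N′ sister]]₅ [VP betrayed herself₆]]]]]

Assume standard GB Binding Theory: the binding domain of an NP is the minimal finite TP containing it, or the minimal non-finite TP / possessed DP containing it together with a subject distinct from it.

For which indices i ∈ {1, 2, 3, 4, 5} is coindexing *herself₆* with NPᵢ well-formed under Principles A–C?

{5}

*herself* is an anaphor, so Principle A applies: it must be bound in its binding domain.
Binding domain of *herself₆*: the embedded TP, whose subject is [Greta₄'s sister]₅.
*Carmen₁* does not c-command the anaphor → cannot bind it.
*[Carmen₁'s cousin]₂* c-commands the anaphor but is outside its binding domain → cannot satisfy Principle A.
*Yuki₃* c-commands the anaphor but is outside its binding domain → cannot satisfy Principle A.
*Greta₄* does not c-command the anaphor → cannot bind it.
*[Greta₄'s sister]₅* c-commands the anaphor within its binding domain → licit binder.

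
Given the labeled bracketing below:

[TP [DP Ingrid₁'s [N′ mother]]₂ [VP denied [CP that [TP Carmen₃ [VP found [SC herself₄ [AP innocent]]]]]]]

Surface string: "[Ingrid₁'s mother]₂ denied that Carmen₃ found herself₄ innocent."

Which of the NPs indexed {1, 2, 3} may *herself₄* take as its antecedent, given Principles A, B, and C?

{3}

*herself* is an anaphor, so Principle A applies: it must be bound in its binding domain.
Binding domain of *herself₄*: the embedded TP, whose subject is Carmen₃.
*Ingrid₁* does not c-command the anaphor → cannot bind it.
*[Ingrid₁'s mother]₂* c-commands the anaphor but is outside its binding domain → cannot satisfy Principle A.
*Carmen₃* c-commands the anaphor within its binding domain → licit binder.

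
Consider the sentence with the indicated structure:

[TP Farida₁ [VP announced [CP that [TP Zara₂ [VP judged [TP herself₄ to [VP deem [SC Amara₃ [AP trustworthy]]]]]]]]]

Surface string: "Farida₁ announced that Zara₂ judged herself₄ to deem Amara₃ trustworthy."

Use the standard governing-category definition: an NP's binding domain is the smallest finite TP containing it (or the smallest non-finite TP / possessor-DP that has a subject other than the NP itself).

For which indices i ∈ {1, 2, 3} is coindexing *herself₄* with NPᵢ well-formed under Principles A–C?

{2}

*herself* is an anaphor, so Principle A applies: it must be bound in its binding domain.
Binding domain of *herself₄*: the embedded TP, whose subject is Zara₂.
*Farida₁* c-commands the anaphor but is outside its binding domain → cannot satisfy Principle A.
*Zara₂* c-commands the anaphor within its binding domain → licit binder.
*Amara₃* does not c-command the anaphor → cannot bind it.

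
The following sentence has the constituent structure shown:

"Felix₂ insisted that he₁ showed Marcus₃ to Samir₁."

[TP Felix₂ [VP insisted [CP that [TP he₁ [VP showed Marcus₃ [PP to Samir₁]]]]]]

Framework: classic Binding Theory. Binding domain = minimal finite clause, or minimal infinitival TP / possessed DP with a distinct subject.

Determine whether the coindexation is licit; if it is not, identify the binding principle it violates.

The two coindexed NPs are *he₁* and *Samir₁*.
*Samir₁* is an R-expression. Principle C requires it to be free everywhere.
*he₁* c-commands it and carries the same index.
The R-expression is bound → Principle C violation.

Principle C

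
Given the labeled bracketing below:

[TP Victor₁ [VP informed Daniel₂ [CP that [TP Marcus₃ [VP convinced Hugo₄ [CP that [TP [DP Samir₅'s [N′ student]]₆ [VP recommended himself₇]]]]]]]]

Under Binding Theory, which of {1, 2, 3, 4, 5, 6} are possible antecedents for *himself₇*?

{6}

*himself* is an anaphor, so Principle A applies: it must be bound in its binding domain.
Binding domain of *himself₇*: the embedded TP, whose subject is [Samir₅'s student]₆.
*Victor₁* c-commands the anaphor but is outside its binding domain → cannot satisfy Principle A.
*Daniel₂* c-commands the anaphor but is outside its binding domain → cannot satisfy Principle A.
*Marcus₃* c-commands the anaphor but is outside its binding domain → cannot satisfy Principle A.
*Hugo₄* c-commands the anaphor but is outside its binding domain → cannot satisfy Principle A.
*Samir₅* does not c-command the anaphor → cannot bind it.
*[Samir₅'s student]₆* c-commands the anaphor within its binding domain → licit binder.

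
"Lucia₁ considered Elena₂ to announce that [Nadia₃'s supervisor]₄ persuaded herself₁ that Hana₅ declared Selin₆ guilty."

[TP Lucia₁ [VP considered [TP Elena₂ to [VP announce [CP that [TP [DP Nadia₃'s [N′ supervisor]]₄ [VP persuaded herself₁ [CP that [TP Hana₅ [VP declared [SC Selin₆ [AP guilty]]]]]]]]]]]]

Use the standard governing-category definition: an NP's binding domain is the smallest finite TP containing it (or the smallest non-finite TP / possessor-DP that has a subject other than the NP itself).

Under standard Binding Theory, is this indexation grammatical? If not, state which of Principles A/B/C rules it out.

Principle A

The two coindexed NPs are *Lucia₁* and *herself₁*.
*herself₁* is an anaphor. Principle A requires it to be bound within its binding domain — the embedded TP, whose subject is [Nadia₃'s supervisor]₄.
Within that domain it is c-commanded by *[Nadia₃'s supervisor]₄*, which does not share its index.
*Lucia₁* does c-command the anaphor, but from outside its binding domain.
The anaphor is unbound in its domain → Principle A violation.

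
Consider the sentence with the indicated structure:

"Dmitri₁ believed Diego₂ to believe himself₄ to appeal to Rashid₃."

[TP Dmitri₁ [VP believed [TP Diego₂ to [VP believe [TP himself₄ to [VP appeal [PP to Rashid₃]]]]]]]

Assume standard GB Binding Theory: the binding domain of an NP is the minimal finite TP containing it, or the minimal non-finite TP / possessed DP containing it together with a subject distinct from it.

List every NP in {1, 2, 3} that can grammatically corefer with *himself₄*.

{2}

*himself* is an anaphor, so Principle A applies: it must be bound in its binding domain.
Binding domain of *himself₄*: the embedded TP, whose subject is Diego₂.
*Dmitri₁* c-commands the anaphor but is outside its binding domain → cannot satisfy Principle A.
*Diego₂* c-commands the anaphor within its binding domain → licit binder.
*Rashid₃* does not c-command the anaphor → cannot bind it.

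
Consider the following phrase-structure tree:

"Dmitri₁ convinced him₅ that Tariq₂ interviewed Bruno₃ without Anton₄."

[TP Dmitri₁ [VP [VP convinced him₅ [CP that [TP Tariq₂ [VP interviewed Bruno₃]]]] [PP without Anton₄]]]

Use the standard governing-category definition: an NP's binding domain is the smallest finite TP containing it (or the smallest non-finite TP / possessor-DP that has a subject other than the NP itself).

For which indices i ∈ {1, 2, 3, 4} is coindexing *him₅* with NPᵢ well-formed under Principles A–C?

{4}

*him* is a pronoun, so Principle B applies: it must be free in its binding domain.
Binding domain of *him₅*: the matrix TP, whose subject is Dmitri₁.
*Dmitri₁* c-commands the pronoun within its binding domain → coindexation would violate Principle B.
*Tariq₂*: the pronoun c-commands this R-expression → coindexation would violate Principle C on *Tariq₂*.
*Bruno₃*: the pronoun c-commands this R-expression → coindexation would violate Principle C on *Bruno₃*.
*Anton₄* and the pronoun do not c-command one another → neither Principle B nor Principle C is at stake; coindexation permitted.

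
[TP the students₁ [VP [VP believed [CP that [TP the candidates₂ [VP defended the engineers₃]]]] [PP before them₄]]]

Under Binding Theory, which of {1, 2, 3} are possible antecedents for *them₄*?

*them* is a pronoun, so Principle B applies: it must be free in its binding domain.
Binding domain of *them₄*: the matrix TP, whose subject is the students₁.
*the students₁* c-commands the pronoun within its binding domain → coindexation would violate Principle B.
*the candidates₂* and the pronoun do not c-command one another → neither Principle B nor Principle C is at stake; coindexation permitted.
*the engineers₃* and the pronoun do not c-command one another → neither Principle B nor Principle C is at stake; coindexation permitted.

{2, 3}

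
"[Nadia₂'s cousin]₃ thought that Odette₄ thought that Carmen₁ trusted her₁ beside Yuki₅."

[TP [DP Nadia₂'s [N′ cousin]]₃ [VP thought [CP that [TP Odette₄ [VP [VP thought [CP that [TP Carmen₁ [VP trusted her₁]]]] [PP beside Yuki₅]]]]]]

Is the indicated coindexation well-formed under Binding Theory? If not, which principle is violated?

Principle B

The two coindexed NPs are *Carmen₁* and *her₁*.
*her₁* is a pronoun. Its binding domain is the embedded TP, whose subject is Carmen₁.
*Carmen₁* c-commands it within that domain and carries the same index.
The pronoun is locally bound → Principle B violation.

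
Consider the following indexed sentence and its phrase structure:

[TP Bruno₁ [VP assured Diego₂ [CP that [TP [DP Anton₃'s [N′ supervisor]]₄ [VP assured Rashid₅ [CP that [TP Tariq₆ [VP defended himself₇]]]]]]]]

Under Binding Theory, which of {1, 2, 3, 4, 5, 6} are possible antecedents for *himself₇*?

{6}

*himself* is an anaphor, so Principle A applies: it must be bound in its binding domain.
Binding domain of *himself₇*: the embedded TP, whose subject is Tariq₆.
*Bruno₁* c-commands the anaphor but is outside its binding domain → cannot satisfy Principle A.
*Diego₂* c-commands the anaphor but is outside its binding domain → cannot satisfy Principle A.
*Anton₃* does not c-command the anaphor → cannot bind it.
*[Anton₃'s supervisor]₄* c-commands the anaphor but is outside its binding domain → cannot satisfy Principle A.
*Rashid₅* c-commands the anaphor but is outside its binding domain → cannot satisfy Principle A.
*Tariq₆* c-commands the anaphor within its binding domain → licit binder.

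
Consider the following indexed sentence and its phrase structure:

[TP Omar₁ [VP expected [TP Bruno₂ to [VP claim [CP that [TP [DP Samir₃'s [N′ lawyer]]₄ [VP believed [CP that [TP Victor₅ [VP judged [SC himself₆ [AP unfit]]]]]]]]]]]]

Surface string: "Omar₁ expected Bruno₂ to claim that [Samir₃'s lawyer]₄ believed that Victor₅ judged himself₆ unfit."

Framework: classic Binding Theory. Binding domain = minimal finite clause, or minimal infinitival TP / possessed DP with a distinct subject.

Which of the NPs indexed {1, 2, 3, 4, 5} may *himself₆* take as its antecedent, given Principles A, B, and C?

{5}

*himself* is an anaphor, so Principle A applies: it must be bound in its binding domain.
Binding domain of *himself₆*: the embedded TP, whose subject is Victor₅.
*Omar₁* c-commands the anaphor but is outside its binding domain → cannot satisfy Principle A.
*Bruno₂* c-commands the anaphor but is outside its binding domain → cannot satisfy Principle A.
*Samir₃* does not c-command the anaphor → cannot bind it.
*[Samir₃'s lawyer]₄* c-commands the anaphor but is outside its binding domain → cannot satisfy Principle A.
*Victor₅* c-commands the anaphor within its binding domain → licit binder.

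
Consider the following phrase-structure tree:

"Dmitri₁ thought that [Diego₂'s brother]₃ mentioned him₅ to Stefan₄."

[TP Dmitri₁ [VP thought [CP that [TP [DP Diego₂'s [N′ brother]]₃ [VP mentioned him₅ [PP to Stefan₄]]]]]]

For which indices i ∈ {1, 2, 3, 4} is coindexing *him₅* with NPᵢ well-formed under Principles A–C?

*him* is a pronoun, so Principle B applies: it must be free in its binding domain.
Binding domain of *him₅*: the embedded TP, whose subject is [Diego₂'s brother]₃.
*Dmitri₁* c-commands the pronoun but from outside its binding domain, and is not c-commanded by it → coindexation permitted.
*Diego₂* and the pronoun do not c-command one another → neither Principle B nor Principle C is at stake; coindexation permitted.
*[Diego₂'s brother]₃* c-commands the pronoun within its binding domain → coindexation would violate Principle B.
*Stefan₄*: the pronoun c-commands this R-expression → coindexation would violate Principle C on *Stefan₄*.

{1, 2}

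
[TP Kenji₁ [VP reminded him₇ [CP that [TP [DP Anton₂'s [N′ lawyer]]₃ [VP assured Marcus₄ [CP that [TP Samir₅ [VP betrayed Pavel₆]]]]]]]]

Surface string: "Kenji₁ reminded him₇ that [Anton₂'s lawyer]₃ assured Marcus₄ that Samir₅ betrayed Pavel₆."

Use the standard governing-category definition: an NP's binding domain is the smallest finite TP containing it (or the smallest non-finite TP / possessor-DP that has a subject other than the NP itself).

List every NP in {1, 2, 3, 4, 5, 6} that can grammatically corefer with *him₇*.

none

*him* is a pronoun, so Principle B applies: it must be free in its binding domain.
Binding domain of *him₇*: the matrix TP, whose subject is Kenji₁.
*Kenji₁* c-commands the pronoun within its binding domain → coindexation would violate Principle B.
*Anton₂*: the pronoun c-commands this R-expression → coindexation would violate Principle C on *Anton₂*.
*[Anton₂'s lawyer]₃*: the pronoun c-commands this R-expression → coindexation would violate Principle C on *[Anton₂'s lawyer]₃*.
*Marcus₄*: the pronoun c-commands this R-expression → coindexation would violate Principle C on *Marcus₄*.
*Samir₅*: the pronoun c-commands this R-expression → coindexation would violate Principle C on *Samir₅*.
*Pavel₆*: the pronoun c-commands this R-expression → coindexation would violate Principle C on *Pavel₆*.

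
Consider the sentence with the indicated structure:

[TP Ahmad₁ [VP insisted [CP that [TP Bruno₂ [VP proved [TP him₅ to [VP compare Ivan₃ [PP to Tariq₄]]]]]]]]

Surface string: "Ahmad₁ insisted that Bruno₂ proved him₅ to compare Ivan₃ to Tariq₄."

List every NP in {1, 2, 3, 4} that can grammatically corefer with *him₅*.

*him* is a pronoun, so Principle B applies: it must be free in its binding domain.
Binding domain of *him₅*: the embedded TP, whose subject is Bruno₂.
*Ahmad₁* c-commands the pronoun but from outside its binding domain, and is not c-commanded by it → coindexation permitted.
*Bruno₂* c-commands the pronoun within its binding domain → coindexation would violate Principle B.
*Ivan₃*: the pronoun c-commands this R-expression → coindexation would violate Principle C on *Ivan₃*.
*Tariq₄*: the pronoun c-commands this R-expression → coindexation would violate Principle C on *Tariq₄*.

{1}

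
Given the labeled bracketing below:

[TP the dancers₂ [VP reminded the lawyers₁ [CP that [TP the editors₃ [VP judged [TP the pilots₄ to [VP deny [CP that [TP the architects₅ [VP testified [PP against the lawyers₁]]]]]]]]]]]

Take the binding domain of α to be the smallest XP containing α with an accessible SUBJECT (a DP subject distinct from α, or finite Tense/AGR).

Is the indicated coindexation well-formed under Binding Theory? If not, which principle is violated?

Principle C

The two coindexed NPs are *the lawyers₁* (the lower occurrence) and *the lawyers₁* (the higher occurrence).
*the lawyers₁* (the lower occurrence) is an R-expression. Principle C requires it to be free everywhere.
*the lawyers₁* (the higher occurrence) c-commands it and carries the same index.
The R-expression is bound → Principle C violation.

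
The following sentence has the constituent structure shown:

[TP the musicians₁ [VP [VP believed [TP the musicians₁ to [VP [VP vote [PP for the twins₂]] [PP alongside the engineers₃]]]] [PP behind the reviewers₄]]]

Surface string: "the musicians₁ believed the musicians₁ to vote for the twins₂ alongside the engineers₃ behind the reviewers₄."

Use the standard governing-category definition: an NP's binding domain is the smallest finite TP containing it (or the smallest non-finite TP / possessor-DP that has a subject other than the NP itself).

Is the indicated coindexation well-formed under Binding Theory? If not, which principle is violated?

The two coindexed NPs are *the musicians₁* (the higher occurrence) and *the musicians₁* (the lower occurrence).
*the musicians₁* (the lower occurrence) is an R-expression. Principle C requires it to be free everywhere.
*the musicians₁* (the higher occurrence) c-commands it and carries the same index.
The R-expression is bound → Principle C violation.

Principle C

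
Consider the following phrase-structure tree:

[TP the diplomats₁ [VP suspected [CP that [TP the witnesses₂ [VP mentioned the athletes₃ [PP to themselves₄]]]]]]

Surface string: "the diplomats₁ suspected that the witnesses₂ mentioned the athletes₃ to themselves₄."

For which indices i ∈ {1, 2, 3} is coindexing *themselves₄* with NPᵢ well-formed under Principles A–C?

{2, 3}

*themselves* is an anaphor, so Principle A applies: it must be bound in its binding domain.
Binding domain of *themselves₄*: the embedded TP, whose subject is the witnesses₂.
*the diplomats₁* c-commands the anaphor but is outside its binding domain → cannot satisfy Principle A.
*the witnesses₂* c-commands the anaphor within its binding domain → licit binder.
*the athletes₃* c-commands the anaphor within its binding domain → licit binder.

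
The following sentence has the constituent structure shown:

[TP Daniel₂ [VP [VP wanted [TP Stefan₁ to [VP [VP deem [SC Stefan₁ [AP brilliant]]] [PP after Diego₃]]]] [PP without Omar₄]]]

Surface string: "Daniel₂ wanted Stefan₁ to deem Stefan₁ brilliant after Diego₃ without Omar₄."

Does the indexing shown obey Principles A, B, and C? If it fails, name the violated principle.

Principle C

The two coindexed NPs are *Stefan₁* (the lower occurrence) and *Stefan₁* (the higher occurrence).
*Stefan₁* (the lower occurrence) is an R-expression. Principle C requires it to be free everywhere.
*Stefan₁* (the higher occurrence) c-commands it and carries the same index.
The R-expression is bound → Principle C violation.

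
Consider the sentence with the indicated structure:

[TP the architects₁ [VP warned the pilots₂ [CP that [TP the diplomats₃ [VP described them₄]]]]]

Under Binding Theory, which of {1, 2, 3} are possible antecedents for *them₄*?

*them* is a pronoun, so Principle B applies: it must be free in its binding domain.
Binding domain of *them₄*: the embedded TP, whose subject is the diplomats₃.
*the architects₁* c-commands the pronoun but from outside its binding domain, and is not c-commanded by it → coindexation permitted.
*the pilots₂* c-commands the pronoun but from outside its binding domain, and is not c-commanded by it → coindexation permitted.
*the diplomats₃* c-commands the pronoun within its binding domain → coindexation would violate Principle B.

{1, 2}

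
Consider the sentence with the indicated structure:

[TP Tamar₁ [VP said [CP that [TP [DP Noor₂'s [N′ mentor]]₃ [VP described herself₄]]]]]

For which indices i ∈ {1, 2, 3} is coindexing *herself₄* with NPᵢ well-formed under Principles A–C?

{3}

*herself* is an anaphor, so Principle A applies: it must be bound in its binding domain.
Binding domain of *herself₄*: the embedded TP, whose subject is [Noor₂'s mentor]₃.
*Tamar₁* c-commands the anaphor but is outside its binding domain → cannot satisfy Principle A.
*Noor₂* does not c-command the anaphor → cannot bind it.
*[Noor₂'s mentor]₃* c-commands the anaphor within its binding domain → licit binder.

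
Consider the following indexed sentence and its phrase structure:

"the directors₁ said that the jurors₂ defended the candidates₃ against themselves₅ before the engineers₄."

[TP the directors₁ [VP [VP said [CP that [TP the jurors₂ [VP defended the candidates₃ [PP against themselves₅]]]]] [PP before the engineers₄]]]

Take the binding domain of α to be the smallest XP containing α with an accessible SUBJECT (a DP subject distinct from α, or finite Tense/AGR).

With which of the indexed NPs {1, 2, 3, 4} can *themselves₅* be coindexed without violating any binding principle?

{2, 3}

*themselves* is an anaphor, so Principle A applies: it must be bound in its binding domain.
Binding domain of *themselves₅*: the embedded TP, whose subject is the jurors₂.
*the directors₁* c-commands the anaphor but is outside its binding domain → cannot satisfy Principle A.
*the jurors₂* c-commands the anaphor within its binding domain → licit binder.
*the candidates₃* c-commands the anaphor within its binding domain → licit binder.
*the engineers₄* does not c-command the anaphor → cannot bind it.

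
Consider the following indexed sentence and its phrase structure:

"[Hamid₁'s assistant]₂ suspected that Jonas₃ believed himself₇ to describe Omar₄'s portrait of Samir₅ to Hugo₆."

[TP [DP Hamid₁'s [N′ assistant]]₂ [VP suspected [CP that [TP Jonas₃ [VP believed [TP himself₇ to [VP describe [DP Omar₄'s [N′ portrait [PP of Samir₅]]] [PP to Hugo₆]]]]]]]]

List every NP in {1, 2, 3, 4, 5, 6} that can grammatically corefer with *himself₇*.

{3}

*himself* is an anaphor, so Principle A applies: it must be bound in its binding domain.
Binding domain of *himself₇*: the embedded TP, whose subject is Jonas₃.
*Hamid₁* does not c-command the anaphor → cannot bind it.
*[Hamid₁'s assistant]₂* c-commands the anaphor but is outside its binding domain → cannot satisfy Principle A.
*Jonas₃* c-commands the anaphor within its binding domain → licit binder.
*Omar₄* does not c-command the anaphor → cannot bind it.
*Samir₅* does not c-command the anaphor → cannot bind it.
*Hugo₆* does not c-command the anaphor → cannot bind it.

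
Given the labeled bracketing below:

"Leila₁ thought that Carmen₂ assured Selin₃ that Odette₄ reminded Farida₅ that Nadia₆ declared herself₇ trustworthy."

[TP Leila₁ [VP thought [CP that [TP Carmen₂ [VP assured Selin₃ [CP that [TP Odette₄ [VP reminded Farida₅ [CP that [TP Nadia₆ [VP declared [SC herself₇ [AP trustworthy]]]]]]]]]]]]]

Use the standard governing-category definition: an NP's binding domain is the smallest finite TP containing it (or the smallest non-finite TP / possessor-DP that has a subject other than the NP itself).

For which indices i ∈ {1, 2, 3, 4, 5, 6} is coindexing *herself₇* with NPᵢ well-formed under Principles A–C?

*herself* is an anaphor, so Principle A applies: it must be bound in its binding domain.
Binding domain of *herself₇*: the embedded TP, whose subject is Nadia₆.
*Leila₁* c-commands the anaphor but is outside its binding domain → cannot satisfy Principle A.
*Carmen₂* c-commands the anaphor but is outside its binding domain → cannot satisfy Principle A.
*Selin₃* c-commands the anaphor but is outside its binding domain → cannot satisfy Principle A.
*Odette₄* c-commands the anaphor but is outside its binding domain → cannot satisfy Principle A.
*Farida₅* c-commands the anaphor but is outside its binding domain → cannot satisfy Principle A.
*Nadia₆* c-commands the anaphor within its binding domain → licit binder.

{6}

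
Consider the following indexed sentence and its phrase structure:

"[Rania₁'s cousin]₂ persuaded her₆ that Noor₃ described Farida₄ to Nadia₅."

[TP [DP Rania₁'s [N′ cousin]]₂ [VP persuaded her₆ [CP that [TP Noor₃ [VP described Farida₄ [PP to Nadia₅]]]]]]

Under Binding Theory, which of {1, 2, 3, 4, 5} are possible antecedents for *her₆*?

*her* is a pronoun, so Principle B applies: it must be free in its binding domain.
Binding domain of *her₆*: the matrix TP, whose subject is [Rania₁'s cousin]₂.
*Rania₁* and the pronoun do not c-command one another → neither Principle B nor Principle C is at stake; coindexation permitted.
*[Rania₁'s cousin]₂* c-commands the pronoun within its binding domain → coindexation would violate Principle B.
*Noor₃*: the pronoun c-commands this R-expression → coindexation would violate Principle C on *Noor₃*.
*Farida₄*: the pronoun c-commands this R-expression → coindexation would violate Principle C on *Farida₄*.
*Nadia₅*: the pronoun c-commands this R-expression → coindexation would violate Principle C on *Nadia₅*.

{1}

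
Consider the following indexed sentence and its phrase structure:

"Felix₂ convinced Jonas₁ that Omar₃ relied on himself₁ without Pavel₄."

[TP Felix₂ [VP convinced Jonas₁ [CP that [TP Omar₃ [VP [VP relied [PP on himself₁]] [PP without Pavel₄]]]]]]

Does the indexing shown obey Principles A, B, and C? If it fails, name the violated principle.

Principle A

The two coindexed NPs are *Jonas₁* and *himself₁*.
*himself₁* is an anaphor. Principle A requires it to be bound within its binding domain — the embedded TP, whose subject is Omar₃.
Within that domain it is c-commanded by *Omar₃*, which does not share its index.
*Jonas₁* does c-command the anaphor, but from outside its binding domain.
The anaphor is unbound in its domain → Principle A violation.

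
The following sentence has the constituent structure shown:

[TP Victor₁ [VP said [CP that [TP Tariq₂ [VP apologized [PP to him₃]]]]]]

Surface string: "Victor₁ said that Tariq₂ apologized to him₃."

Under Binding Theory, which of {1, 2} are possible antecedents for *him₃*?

*him* is a pronoun, so Principle B applies: it must be free in its binding domain.
Binding domain of *him₃*: the embedded TP, whose subject is Tariq₂.
*Victor₁* c-commands the pronoun but from outside its binding domain, and is not c-commanded by it → coindexation permitted.
*Tariq₂* c-commands the pronoun within its binding domain → coindexation would violate Principle B.

{1}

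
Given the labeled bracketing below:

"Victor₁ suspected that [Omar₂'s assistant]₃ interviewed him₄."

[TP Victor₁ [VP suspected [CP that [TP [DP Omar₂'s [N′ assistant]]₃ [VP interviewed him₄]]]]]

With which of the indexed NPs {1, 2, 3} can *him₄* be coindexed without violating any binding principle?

{1, 2}

*him* is a pronoun, so Principle B applies: it must be free in its binding domain.
Binding domain of *him₄*: the embedded TP, whose subject is [Omar₂'s assistant]₃.
*Victor₁* c-commands the pronoun but from outside its binding domain, and is not c-commanded by it → coindexation permitted.
*Omar₂* and the pronoun do not c-command one another → neither Principle B nor Principle C is at stake; coindexation permitted.
*[Omar₂'s assistant]₃* c-commands the pronoun within its binding domain → coindexation would violate Principle B.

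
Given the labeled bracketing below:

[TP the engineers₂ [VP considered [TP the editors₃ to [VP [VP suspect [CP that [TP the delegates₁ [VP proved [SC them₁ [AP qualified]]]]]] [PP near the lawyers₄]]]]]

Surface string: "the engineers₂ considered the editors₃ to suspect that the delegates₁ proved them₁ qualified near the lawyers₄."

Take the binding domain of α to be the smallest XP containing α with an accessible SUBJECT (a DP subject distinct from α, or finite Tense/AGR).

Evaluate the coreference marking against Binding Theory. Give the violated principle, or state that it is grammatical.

The two coindexed NPs are *the delegates₁* and *them₁*.
*them₁* is a pronoun. Its binding domain is the embedded TP, whose subject is the delegates₁.
*the delegates₁* c-commands it within that domain and carries the same index.
The pronoun is locally bound → Principle B violation.

Principle B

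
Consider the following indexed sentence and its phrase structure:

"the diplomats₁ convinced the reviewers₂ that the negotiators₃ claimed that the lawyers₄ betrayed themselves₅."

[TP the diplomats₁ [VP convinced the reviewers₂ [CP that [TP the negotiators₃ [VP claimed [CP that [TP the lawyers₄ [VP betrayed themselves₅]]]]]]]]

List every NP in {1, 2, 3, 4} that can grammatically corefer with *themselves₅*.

*themselves* is an anaphor, so Principle A applies: it must be bound in its binding domain.
Binding domain of *themselves₅*: the embedded TP, whose subject is the lawyers₄.
*the diplomats₁* c-commands the anaphor but is outside its binding domain → cannot satisfy Principle A.
*the reviewers₂* c-commands the anaphor but is outside its binding domain → cannot satisfy Principle A.
*the negotiators₃* c-commands the anaphor but is outside its binding domain → cannot satisfy Principle A.
*the lawyers₄* c-commands the anaphor within its binding domain → licit binder.

{4}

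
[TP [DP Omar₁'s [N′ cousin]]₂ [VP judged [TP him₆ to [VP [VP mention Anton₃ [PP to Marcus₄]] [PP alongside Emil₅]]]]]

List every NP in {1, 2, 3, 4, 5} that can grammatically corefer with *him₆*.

{1}

*him* is a pronoun, so Principle B applies: it must be free in its binding domain.
Binding domain of *him₆*: the matrix TP, whose subject is [Omar₁'s cousin]₂.
*Omar₁* and the pronoun do not c-command one another → neither Principle B nor Principle C is at stake; coindexation permitted.
*[Omar₁'s cousin]₂* c-commands the pronoun within its binding domain → coindexation would violate Principle B.
*Anton₃*: the pronoun c-commands this R-expression → coindexation would violate Principle C on *Anton₃*.
*Marcus₄*: the pronoun c-commands this R-expression → coindexation would violate Principle C on *Marcus₄*.
*Emil₅*: the pronoun c-commands this R-expression → coindexation would violate Principle C on *Emil₅*.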